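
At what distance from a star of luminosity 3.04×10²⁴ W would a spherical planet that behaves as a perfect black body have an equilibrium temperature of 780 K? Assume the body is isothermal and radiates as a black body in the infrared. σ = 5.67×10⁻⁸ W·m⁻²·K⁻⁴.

d ≈ 1.70×10⁹ m

For an isothermal black-emitting sphere, (1−a)S·πr² = σ·4πr²·T⁴ ⇒ S = 4σT⁴/(1−a).
S = 4·5.67×10⁻⁸·(780)⁴/1.00 = 83950 W/m².
Flux falls as S = L/(4πd²), so d = √(L/(4πS)) = √(3.04×10²⁴/(4π·83950)).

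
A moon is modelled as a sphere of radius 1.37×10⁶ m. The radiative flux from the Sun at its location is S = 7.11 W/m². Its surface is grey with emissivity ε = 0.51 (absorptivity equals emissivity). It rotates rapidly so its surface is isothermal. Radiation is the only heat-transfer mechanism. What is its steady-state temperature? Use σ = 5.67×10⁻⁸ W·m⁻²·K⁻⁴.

At equilibrium, absorbed power = emitted power.
Absorbing cross-section = πr² = 5.896×10¹² m²; emitting surface = 4πr² = 2.359×10¹³ m² (ratio 4).
εS·A_cross = εσ·A_surf·T⁴  ⇒  T⁴ = S/(4σ)   (ε cancels).
T⁴ = 7.11/(4·5.67×10⁻⁸) = 3.135×10⁷ K⁴.
T = (3.135×10⁷)^(1/4).

T ≈ 74.8 K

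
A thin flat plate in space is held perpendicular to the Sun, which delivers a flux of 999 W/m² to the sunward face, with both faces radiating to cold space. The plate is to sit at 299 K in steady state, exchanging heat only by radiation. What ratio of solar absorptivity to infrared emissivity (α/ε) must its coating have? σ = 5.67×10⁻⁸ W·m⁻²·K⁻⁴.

Balance: αS·A = εσ·2A·T⁴ ⇒ α/ε = 2σT⁴/S.
α/ε = 2·5.67×10⁻⁸·(299)⁴/999 = 2·5.67×10⁻⁸·7.993×10⁹/999.

α/ε ≈ 0.907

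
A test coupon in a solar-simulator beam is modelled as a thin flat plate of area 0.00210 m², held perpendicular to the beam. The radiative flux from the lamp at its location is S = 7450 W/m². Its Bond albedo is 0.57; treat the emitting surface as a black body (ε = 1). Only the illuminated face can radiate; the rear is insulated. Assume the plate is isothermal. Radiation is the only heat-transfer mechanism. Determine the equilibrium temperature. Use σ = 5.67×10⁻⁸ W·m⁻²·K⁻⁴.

T ≈ 488 K

At equilibrium, absorbed power = emitted power.
Absorbing cross-section = A = 0.002100 m²; emitting surface = A = 0.002100 m² (ratio 1).
(1−a)S·A_cross = εσ·A_surf·T⁴  ⇒  T⁴ = (1−a)S/(1σ).
T⁴ = 0.430·7450/(1·5.67×10⁻⁸) = 5.650×10¹⁰ K⁴.
T = (5.650×10¹⁰)^(1/4).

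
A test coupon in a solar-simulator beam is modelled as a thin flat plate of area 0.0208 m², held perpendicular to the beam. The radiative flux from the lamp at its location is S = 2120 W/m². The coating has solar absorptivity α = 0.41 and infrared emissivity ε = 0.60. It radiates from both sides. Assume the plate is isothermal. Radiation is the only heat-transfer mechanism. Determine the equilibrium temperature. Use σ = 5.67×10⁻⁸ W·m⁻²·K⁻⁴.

At equilibrium, absorbed power = emitted power.
Absorbing cross-section = A = 0.02080 m²; emitting surface = 2A = 0.04160 m² (ratio 2).
αS·A_cross = εσ·A_surf·T⁴  ⇒  T⁴ = αS/(ε·2σ).
T⁴ = 0.410·2120/(0.60·2·5.67×10⁻⁸) = 1.277×10¹⁰ K⁴.
T = (1.277×10¹⁰)^(1/4).

T ≈ 336 K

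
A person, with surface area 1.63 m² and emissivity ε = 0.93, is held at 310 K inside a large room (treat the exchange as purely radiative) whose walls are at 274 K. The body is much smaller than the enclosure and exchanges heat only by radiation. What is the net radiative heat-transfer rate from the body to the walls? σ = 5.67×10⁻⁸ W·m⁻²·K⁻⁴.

P_net ≈ 309 W

For a small grey body in a large enclosure: P_net = εσA(T_body⁴ − T_wall⁴).
A = 1.63 m²; T_body⁴ − T_wall⁴ = 9.235×10⁹ − 5.636×10⁹ = 3.599×10⁹ K⁴.
|P_net| = 0.93·5.67×10⁻⁸·1.630·3.599×10⁹.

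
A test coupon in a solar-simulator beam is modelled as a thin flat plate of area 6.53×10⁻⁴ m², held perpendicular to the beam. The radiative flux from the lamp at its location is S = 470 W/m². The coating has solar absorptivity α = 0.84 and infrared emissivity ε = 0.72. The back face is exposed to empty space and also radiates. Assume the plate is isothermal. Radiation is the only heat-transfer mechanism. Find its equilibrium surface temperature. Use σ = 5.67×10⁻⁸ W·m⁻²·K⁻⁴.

At equilibrium, absorbed power = emitted power.
Absorbing cross-section = A = 6.530×10⁻⁴ m²; emitting surface = 2A = 0.001306 m² (ratio 2).
αS·A_cross = εσ·A_surf·T⁴  ⇒  T⁴ = αS/(ε·2σ).
T⁴ = 0.840·470/(0.72·2·5.67×10⁻⁸) = 4.835×10⁹ K⁴.
T = (4.835×10⁹)^(1/4).

T ≈ 264 K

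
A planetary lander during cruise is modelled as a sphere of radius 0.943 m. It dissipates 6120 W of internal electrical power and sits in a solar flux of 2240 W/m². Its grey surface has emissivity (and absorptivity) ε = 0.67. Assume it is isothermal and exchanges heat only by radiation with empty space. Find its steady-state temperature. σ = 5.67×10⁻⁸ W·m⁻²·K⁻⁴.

T ≈ 395 K

At steady state, absorbed solar power + internal power = radiated power.
Absorbed: α·S·A_cross = 0.67·2240·2.794 = 4193 W (cross-section πr²).
Total input = 4193 + 6120 = 10310 W.
Radiated: εσ·A_surf·T⁴ with A_surf = 4πr² = 11.17 m².
T⁴ = 10310/(0.67·5.67×10⁻⁸·11.17) = 2.429×10¹⁰ K⁴.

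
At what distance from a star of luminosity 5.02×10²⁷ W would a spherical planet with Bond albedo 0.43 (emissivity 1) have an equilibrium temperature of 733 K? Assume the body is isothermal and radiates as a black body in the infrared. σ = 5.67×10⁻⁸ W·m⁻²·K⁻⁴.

d ≈ 5.90×10¹⁰ m

For an isothermal black-emitting sphere, (1−a)S·πr² = σ·4πr²·T⁴ ⇒ S = 4σT⁴/(1−a).
S = 4·5.67×10⁻⁸·(733)⁴/0.570 = 1.149×10⁵ W/m².
Flux falls as S = L/(4πd²), so d = √(L/(4πS)) = √(5.02×10²⁷/(4π·1.149×10⁵)).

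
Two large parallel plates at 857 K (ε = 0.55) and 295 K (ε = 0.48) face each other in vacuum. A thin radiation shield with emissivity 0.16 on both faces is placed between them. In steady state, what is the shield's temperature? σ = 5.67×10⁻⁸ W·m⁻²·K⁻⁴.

T_s ≈ 726 K

In steady state the net flux on the hot side equals that on the cold side.
σ(T₁⁴−T_s⁴)/D₁ = σ(T_s⁴−T₂⁴)/D₂, with D₁ = 1/ε₁+1/ε_s−1 = 7.068, D₂ = 1/ε_s+1/ε₂−1 = 7.333.
Solve for T_s⁴: T_s⁴ = (D₂·T₁⁴ + D₁·T₂⁴)/(D₁+D₂) = 2.784×10¹¹ K⁴.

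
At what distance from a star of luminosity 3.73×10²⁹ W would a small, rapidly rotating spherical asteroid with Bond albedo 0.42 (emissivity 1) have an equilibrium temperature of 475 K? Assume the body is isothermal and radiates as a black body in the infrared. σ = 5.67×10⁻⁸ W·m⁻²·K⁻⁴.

For an isothermal black-emitting sphere, (1−a)S·πr² = σ·4πr²·T⁴ ⇒ S = 4σT⁴/(1−a).
S = 4·5.67×10⁻⁸·(475)⁴/0.580 = 19910 W/m².
Flux falls as S = L/(4πd²), so d = √(L/(4πS)) = √(3.73×10²⁹/(4π·19910)).

d ≈ 1.22×10¹² m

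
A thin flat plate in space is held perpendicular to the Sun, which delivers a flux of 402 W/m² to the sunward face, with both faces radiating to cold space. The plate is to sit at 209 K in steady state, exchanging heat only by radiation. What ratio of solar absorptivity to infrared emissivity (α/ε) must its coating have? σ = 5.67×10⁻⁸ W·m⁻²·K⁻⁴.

α/ε ≈ 0.538

Balance: αS·A = εσ·2A·T⁴ ⇒ α/ε = 2σT⁴/S.
α/ε = 2·5.67×10⁻⁸·(209)⁴/402 = 2·5.67×10⁻⁸·1.908×10⁹/402.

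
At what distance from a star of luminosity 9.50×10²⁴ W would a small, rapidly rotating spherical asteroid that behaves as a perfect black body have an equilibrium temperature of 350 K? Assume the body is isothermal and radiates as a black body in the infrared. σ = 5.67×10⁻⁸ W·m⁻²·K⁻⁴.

For an isothermal black-emitting sphere, (1−a)S·πr² = σ·4πr²·T⁴ ⇒ S = 4σT⁴/(1−a).
S = 4·5.67×10⁻⁸·(350)⁴/1.00 = 3403 W/m².
Flux falls as S = L/(4πd²), so d = √(L/(4πS)) = √(9.50×10²⁴/(4π·3403)).

d ≈ 1.49×10¹⁰ m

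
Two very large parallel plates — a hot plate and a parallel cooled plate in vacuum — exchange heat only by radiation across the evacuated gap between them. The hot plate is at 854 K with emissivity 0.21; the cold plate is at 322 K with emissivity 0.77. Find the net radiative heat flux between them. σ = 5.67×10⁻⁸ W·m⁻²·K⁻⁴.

q ≈ 5840 W/m²

For two infinite grey parallel plates, q = σ(T₁⁴ − T₂⁴)/(1/ε₁ + 1/ε₂ − 1).
T₁⁴ − T₂⁴ = 5.319×10¹¹ − 1.075×10¹⁰ = 5.212×10¹¹ K⁴.
1/ε₁ + 1/ε₂ − 1 = 4.762 + 1.299 − 1 = 5.061.
q = 5.67×10⁻⁸ × 5.212×10¹¹ / 5.061.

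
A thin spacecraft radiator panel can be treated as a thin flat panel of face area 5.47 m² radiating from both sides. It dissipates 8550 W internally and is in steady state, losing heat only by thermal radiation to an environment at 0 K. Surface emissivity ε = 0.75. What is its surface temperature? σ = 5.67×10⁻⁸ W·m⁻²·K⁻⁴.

T ≈ 368 K

Steady state: internal power = radiated power, P = εσA T⁴.
Radiating area A = 2·5.47 = 10.94 m².
T⁴ = P/(εσA) = 8550/(0.75·5.67×10⁻⁸·10.94) = 1.838×10¹⁰ K⁴.
T = (1.838×10¹⁰)^(1/4).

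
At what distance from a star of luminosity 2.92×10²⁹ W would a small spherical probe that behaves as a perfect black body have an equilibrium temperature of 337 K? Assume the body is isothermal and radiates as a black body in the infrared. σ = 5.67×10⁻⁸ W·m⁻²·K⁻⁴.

For an isothermal black-emitting sphere, (1−a)S·πr² = σ·4πr²·T⁴ ⇒ S = 4σT⁴/(1−a).
S = 4·5.67×10⁻⁸·(337)⁴/1.00 = 2925 W/m².
Flux falls as S = L/(4πd²), so d = √(L/(4πS)) = √(2.92×10²⁹/(4π·2925)).

d ≈ 2.82×10¹² m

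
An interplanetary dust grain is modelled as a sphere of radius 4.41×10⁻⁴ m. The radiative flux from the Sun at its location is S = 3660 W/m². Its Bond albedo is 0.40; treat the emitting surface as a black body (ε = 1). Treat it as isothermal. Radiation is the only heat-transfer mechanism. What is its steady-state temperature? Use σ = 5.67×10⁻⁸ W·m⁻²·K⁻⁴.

At equilibrium, absorbed power = emitted power.
Absorbing cross-section = πr² = 6.110×10⁻⁷ m²; emitting surface = 4πr² = 2.444×10⁻⁶ m² (ratio 4).
(1−a)S·A_cross = εσ·A_surf·T⁴  ⇒  T⁴ = (1−a)S/(4σ).
T⁴ = 0.600·3660/(4·5.67×10⁻⁸) = 9.683×10⁹ K⁴.
T = (9.683×10⁹)^(1/4).

T ≈ 314 K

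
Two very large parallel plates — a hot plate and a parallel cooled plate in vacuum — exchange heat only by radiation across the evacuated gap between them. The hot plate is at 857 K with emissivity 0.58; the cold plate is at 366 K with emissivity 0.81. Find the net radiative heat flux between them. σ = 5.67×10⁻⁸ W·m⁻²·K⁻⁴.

q ≈ 15100 W/m²

For two infinite grey parallel plates, q = σ(T₁⁴ − T₂⁴)/(1/ε₁ + 1/ε₂ − 1).
T₁⁴ − T₂⁴ = 5.394×10¹¹ − 1.794×10¹⁰ = 5.215×10¹¹ K⁴.
1/ε₁ + 1/ε₂ − 1 = 1.724 + 1.235 − 1 = 1.959.
q = 5.67×10⁻⁸ × 5.215×10¹¹ / 1.959.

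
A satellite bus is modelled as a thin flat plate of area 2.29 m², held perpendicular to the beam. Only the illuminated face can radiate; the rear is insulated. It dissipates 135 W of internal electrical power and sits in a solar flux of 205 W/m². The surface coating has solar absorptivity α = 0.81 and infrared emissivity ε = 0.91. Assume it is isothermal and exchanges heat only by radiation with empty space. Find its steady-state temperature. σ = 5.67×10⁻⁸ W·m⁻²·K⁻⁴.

At steady state, absorbed solar power + internal power = radiated power.
Absorbed: α·S·A_cross = 0.81·205·2.290 = 380.3 W (cross-section A).
Total input = 380.3 + 135 = 515.3 W.
Radiated: εσ·A_surf·T⁴ with A_surf = A = 2.290 m².
T⁴ = 515.3/(0.91·5.67×10⁻⁸·2.290) = 4.361×10⁹ K⁴.

T ≈ 257 K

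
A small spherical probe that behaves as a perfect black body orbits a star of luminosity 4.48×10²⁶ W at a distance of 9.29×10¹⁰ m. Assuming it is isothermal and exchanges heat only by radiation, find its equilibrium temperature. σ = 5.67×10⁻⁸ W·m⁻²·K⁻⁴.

T ≈ 367 K

First find the stellar flux at distance d: S = L/(4πd²) = 4.48×10²⁶/(4π·(9.29×10¹⁰)²) = 4131 W/m².
For an isothermal sphere, absorbed (1−a)S·πr² = emitted σ·4πr²·T⁴, so T⁴ = (1−a)S/(4σ).
T⁴ = 1.00·4131/(4·5.67×10⁻⁸) = 1.821×10¹⁰ K⁴.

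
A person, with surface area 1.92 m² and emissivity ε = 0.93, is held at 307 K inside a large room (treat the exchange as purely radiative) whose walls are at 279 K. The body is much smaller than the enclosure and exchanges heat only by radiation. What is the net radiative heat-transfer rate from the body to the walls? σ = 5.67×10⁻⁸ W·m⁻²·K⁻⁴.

For a small grey body in a large enclosure: P_net = εσA(T_body⁴ − T_wall⁴).
A = 1.92 m²; T_body⁴ − T_wall⁴ = 8.883×10⁹ − 6.059×10⁹ = 2.824×10⁹ K⁴.
|P_net| = 0.93·5.67×10⁻⁸·1.920·2.824×10⁹.

P_net ≈ 286 W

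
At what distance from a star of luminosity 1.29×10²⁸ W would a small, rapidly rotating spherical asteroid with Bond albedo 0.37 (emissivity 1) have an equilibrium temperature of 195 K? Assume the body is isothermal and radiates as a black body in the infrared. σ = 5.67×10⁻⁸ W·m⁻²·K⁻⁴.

d ≈ 1.40×10¹² m

For an isothermal black-emitting sphere, (1−a)S·πr² = σ·4πr²·T⁴ ⇒ S = 4σT⁴/(1−a).
S = 4·5.67×10⁻⁸·(195)⁴/0.630 = 520.5 W/m².
Flux falls as S = L/(4πd²), so d = √(L/(4πS)) = √(1.29×10²⁸/(4π·520.5)).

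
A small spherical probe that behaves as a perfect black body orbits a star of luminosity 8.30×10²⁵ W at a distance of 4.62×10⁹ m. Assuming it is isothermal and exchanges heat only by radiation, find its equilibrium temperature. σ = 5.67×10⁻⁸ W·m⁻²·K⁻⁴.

First find the stellar flux at distance d: S = L/(4πd²) = 8.30×10²⁵/(4π·(4.62×10⁹)²) = 3.094×10⁵ W/m².
For an isothermal sphere, absorbed (1−a)S·πr² = emitted σ·4πr²·T⁴, so T⁴ = (1−a)S/(4σ).
T⁴ = 1.00·3.094×10⁵/(4·5.67×10⁻⁸) = 1.364×10¹² K⁴.

T ≈ 1080 K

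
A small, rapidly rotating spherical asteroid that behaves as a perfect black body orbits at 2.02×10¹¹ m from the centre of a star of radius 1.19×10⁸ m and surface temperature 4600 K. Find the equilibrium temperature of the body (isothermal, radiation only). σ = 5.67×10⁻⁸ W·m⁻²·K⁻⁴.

The star's surface emits σT_*⁴; at distance d the flux is S = σT_*⁴(R_*/d)².
S = 5.67×10⁻⁸·(4600)⁴·(1.19×10⁸/2.02×10¹¹)² = 8.811 W/m².
For an isothermal sphere T⁴ = (1−a)S/(4σ) = 3.885×10⁷ K⁴.

T ≈ 78.9 K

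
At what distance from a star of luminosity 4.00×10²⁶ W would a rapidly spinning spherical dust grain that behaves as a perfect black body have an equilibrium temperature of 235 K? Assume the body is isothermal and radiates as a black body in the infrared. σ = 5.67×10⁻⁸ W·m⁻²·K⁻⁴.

For an isothermal black-emitting sphere, (1−a)S·πr² = σ·4πr²·T⁴ ⇒ S = 4σT⁴/(1−a).
S = 4·5.67×10⁻⁸·(235)⁴/1.00 = 691.7 W/m².
Flux falls as S = L/(4πd²), so d = √(L/(4πS)) = √(4.00×10²⁶/(4π·691.7)).

d ≈ 2.15×10¹¹ m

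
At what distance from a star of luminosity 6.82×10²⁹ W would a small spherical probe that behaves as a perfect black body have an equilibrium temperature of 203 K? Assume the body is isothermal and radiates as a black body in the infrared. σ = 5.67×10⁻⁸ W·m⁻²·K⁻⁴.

d ≈ 1.19×10¹³ m

For an isothermal black-emitting sphere, (1−a)S·πr² = σ·4πr²·T⁴ ⇒ S = 4σT⁴/(1−a).
S = 4·5.67×10⁻⁸·(203)⁴/1.00 = 385.1 W/m².
Flux falls as S = L/(4πd²), so d = √(L/(4πS)) = √(6.82×10²⁹/(4π·385.1)).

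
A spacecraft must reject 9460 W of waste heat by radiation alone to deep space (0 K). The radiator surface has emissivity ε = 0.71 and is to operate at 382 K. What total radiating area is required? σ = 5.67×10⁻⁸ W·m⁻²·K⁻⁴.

A ≈ 11.0 m²

P = εσA T⁴ ⇒ A = P/(εσT⁴).
T⁴ = 2.129×10¹⁰ K⁴.
A = 9460/(0.71 × 5.67×10⁻⁸ × 2.129×10¹⁰).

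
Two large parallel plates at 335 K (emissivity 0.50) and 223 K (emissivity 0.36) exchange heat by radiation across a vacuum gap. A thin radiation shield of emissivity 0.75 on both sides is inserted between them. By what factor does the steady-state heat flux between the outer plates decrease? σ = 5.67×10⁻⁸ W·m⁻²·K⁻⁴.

factor ≈ 1.44

Without shield: q₀ = σΔ(T⁴)/(1/ε₁+1/ε₂−1) with denominator 3.778.
With shield the two gaps are in series; the resistances add: (1/ε₁+1/ε_s−1)+(1/ε_s+1/ε₂−1) = 2.333+3.111 = 5.444.
Heat-flux ratio q₀/q = 5.444/3.778.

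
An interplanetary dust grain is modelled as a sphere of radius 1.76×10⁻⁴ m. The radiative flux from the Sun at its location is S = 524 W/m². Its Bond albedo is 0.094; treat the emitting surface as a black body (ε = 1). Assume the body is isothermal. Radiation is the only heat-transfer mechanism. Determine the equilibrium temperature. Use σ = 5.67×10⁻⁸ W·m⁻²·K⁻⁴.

At equilibrium, absorbed power = emitted power.
Absorbing cross-section = πr² = 9.731×10⁻⁸ m²; emitting surface = 4πr² = 3.893×10⁻⁷ m² (ratio 4).
(1−a)S·A_cross = εσ·A_surf·T⁴  ⇒  T⁴ = (1−a)S/(4σ).
T⁴ = 0.906·524/(4·5.67×10⁻⁸) = 2.093×10⁹ K⁴.
T = (2.093×10⁹)^(1/4).

T ≈ 214 K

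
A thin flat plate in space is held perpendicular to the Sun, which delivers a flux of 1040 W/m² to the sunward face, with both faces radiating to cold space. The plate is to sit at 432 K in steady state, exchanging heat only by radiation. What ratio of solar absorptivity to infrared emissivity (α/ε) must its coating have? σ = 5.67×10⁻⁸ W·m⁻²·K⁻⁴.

Balance: αS·A = εσ·2A·T⁴ ⇒ α/ε = 2σT⁴/S.
α/ε = 2·5.67×10⁻⁸·(432)⁴/1040 = 2·5.67×10⁻⁸·3.483×10¹⁰/1040.

α/ε ≈ 3.80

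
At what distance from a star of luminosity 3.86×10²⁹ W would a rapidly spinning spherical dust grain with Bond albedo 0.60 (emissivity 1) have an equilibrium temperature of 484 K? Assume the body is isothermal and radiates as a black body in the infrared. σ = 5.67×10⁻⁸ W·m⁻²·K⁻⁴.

d ≈ 9.94×10¹¹ m

For an isothermal black-emitting sphere, (1−a)S·πr² = σ·4πr²·T⁴ ⇒ S = 4σT⁴/(1−a).
S = 4·5.67×10⁻⁸·(484)⁴/0.400 = 31110 W/m².
Flux falls as S = L/(4πd²), so d = √(L/(4πS)) = √(3.86×10²⁹/(4π·31110)).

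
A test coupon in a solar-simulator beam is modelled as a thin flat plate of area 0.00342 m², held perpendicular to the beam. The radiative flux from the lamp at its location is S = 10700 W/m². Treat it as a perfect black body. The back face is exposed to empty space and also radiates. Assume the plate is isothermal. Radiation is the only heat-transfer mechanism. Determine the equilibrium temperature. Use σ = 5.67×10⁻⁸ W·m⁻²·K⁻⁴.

T ≈ 554 K

At equilibrium, absorbed power = emitted power.
Absorbing cross-section = A = 0.003420 m²; emitting surface = 2A = 0.006840 m² (ratio 2).
S·A_cross = εσ·A_surf·T⁴  ⇒  T⁴ = S/(2σ).
T⁴ = 1.00·10700/(2·5.67×10⁻⁸) = 9.436×10¹⁰ K⁴.
T = (9.436×10¹⁰)^(1/4).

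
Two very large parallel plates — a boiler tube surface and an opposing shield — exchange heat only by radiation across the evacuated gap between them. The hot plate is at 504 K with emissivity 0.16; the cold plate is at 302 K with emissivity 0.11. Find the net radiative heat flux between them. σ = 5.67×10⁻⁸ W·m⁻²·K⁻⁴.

q ≈ 222 W/m²

For two infinite grey parallel plates, q = σ(T₁⁴ − T₂⁴)/(1/ε₁ + 1/ε₂ − 1).
T₁⁴ − T₂⁴ = 6.452×10¹⁰ − 8.318×10⁹ = 5.621×10¹⁰ K⁴.
1/ε₁ + 1/ε₂ − 1 = 6.250 + 9.091 − 1 = 14.34.
q = 5.67×10⁻⁸ × 5.621×10¹⁰ / 14.34.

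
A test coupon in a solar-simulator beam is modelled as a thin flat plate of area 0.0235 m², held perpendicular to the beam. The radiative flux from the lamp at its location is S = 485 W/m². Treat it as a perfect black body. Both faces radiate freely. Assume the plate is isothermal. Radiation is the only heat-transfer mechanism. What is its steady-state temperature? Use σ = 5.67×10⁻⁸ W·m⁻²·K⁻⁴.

At equilibrium, absorbed power = emitted power.
Absorbing cross-section = A = 0.02350 m²; emitting surface = 2A = 0.04700 m² (ratio 2).
S·A_cross = εσ·A_surf·T⁴  ⇒  T⁴ = S/(2σ).
T⁴ = 1.00·485/(2·5.67×10⁻⁸) = 4.277×10⁹ K⁴.
T = (4.277×10⁹)^(1/4).

T ≈ 256 K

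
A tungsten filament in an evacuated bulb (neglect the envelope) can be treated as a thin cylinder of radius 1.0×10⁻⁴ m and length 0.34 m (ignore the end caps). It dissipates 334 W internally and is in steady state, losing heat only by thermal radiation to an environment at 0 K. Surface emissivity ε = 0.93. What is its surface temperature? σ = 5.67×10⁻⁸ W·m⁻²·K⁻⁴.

Steady state: internal power = radiated power, P = εσA T⁴.
Radiating area A = 2πrL = 2.136×10⁻⁴ m².
T⁴ = P/(εσA) = 334/(0.93·5.67×10⁻⁸·2.136×10⁻⁴) = 2.965×10¹³ K⁴.
T = (2.965×10¹³)^(1/4).

T ≈ 2330 K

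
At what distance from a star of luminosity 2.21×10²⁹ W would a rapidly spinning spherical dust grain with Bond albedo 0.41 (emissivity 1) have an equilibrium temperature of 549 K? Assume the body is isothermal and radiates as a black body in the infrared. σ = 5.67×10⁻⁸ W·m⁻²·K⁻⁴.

d ≈ 7.10×10¹¹ m

For an isothermal black-emitting sphere, (1−a)S·πr² = σ·4πr²·T⁴ ⇒ S = 4σT⁴/(1−a).
S = 4·5.67×10⁻⁸·(549)⁴/0.590 = 34920 W/m².
Flux falls as S = L/(4πd²), so d = √(L/(4πS)) = √(2.21×10²⁹/(4π·34920)).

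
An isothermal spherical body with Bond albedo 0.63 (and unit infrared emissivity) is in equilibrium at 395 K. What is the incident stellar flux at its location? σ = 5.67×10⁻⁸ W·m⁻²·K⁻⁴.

(1−a)S·πr² = σ·4πr²·T⁴ ⇒ S = 4σT⁴/(1−a).
S = 4·5.67×10⁻⁸·2.434×10¹⁰/0.370.

S ≈ 14900 W/m²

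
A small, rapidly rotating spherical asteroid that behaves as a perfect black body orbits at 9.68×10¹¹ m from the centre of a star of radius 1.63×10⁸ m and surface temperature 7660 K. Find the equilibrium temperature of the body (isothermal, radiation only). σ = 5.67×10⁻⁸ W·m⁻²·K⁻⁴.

T ≈ 70.3 K

The star's surface emits σT_*⁴; at distance d the flux is S = σT_*⁴(R_*/d)².
S = 5.67×10⁻⁸·(7660)⁴·(1.63×10⁸/9.68×10¹¹)² = 5.535 W/m².
For an isothermal sphere T⁴ = (1−a)S/(4σ) = 2.441×10⁷ K⁴.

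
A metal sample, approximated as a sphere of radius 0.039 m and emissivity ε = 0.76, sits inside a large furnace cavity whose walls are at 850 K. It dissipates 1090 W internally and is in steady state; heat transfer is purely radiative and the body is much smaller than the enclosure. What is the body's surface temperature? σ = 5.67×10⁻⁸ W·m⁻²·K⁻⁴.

T ≈ 1170 K

For a small grey body in a large enclosure, net radiated power = εσA(T⁴ − T_w⁴).
Steady state: P = εσA(T⁴ − T_w⁴) with A = 4πr² = 0.01911 m².
T⁴ = P/(εσA) + T_w⁴ = 1090/(0.76·5.67×10⁻⁸·0.01911) + (850)⁴
    = 1.323×10¹² + 5.220×10¹¹ = 1.845×10¹² K⁴.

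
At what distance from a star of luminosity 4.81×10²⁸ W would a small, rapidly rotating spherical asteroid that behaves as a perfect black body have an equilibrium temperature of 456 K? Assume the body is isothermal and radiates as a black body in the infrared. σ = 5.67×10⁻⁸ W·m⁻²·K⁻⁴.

d ≈ 6.25×10¹¹ m

For an isothermal black-emitting sphere, (1−a)S·πr² = σ·4πr²·T⁴ ⇒ S = 4σT⁴/(1−a).
S = 4·5.67×10⁻⁸·(456)⁴/1.00 = 9806 W/m².
Flux falls as S = L/(4πd²), so d = √(L/(4πS)) = √(4.81×10²⁸/(4π·9806)).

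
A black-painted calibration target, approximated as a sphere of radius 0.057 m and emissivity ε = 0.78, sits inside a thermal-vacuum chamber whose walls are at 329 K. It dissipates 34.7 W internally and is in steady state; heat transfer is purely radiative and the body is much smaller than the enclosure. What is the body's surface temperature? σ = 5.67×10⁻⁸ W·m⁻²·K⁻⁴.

For a small grey body in a large enclosure, net radiated power = εσA(T⁴ − T_w⁴).
Steady state: P = εσA(T⁴ − T_w⁴) with A = 4πr² = 0.04083 m².
T⁴ = P/(εσA) + T_w⁴ = 34.7/(0.78·5.67×10⁻⁸·0.04083) + (329)⁴
    = 1.922×10¹⁰ + 1.172×10¹⁰ = 3.093×10¹⁰ K⁴.

T ≈ 419 K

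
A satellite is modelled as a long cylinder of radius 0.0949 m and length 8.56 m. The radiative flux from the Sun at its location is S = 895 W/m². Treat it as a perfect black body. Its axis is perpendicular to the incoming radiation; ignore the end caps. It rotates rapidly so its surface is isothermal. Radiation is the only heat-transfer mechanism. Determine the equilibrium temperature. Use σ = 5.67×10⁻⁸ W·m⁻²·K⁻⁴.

At equilibrium, absorbed power = emitted power.
Absorbing cross-section = 2rL = 1.625 m²; emitting surface = 2πrL = 5.104 m² (ratio π).
S·A_cross = εσ·A_surf·T⁴  ⇒  T⁴ = S/(πσ).
T⁴ = 1.00·895/(π·5.67×10⁻⁸) = 5.024×10⁹ K⁴.
T = (5.024×10⁹)^(1/4).

T ≈ 266 K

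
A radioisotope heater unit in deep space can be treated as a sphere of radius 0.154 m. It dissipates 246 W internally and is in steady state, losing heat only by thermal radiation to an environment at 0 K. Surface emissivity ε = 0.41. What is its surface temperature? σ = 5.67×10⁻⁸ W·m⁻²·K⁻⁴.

Steady state: internal power = radiated power, P = εσA T⁴.
Radiating area A = 4πr² = 0.2980 m².
T⁴ = P/(εσA) = 246/(0.41·5.67×10⁻⁸·0.2980) = 3.551×10¹⁰ K⁴.
T = (3.551×10¹⁰)^(1/4).

T ≈ 434 K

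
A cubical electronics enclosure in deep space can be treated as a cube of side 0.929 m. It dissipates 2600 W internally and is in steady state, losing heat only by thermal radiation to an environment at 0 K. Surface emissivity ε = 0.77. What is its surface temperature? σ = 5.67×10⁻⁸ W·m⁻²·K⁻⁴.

Steady state: internal power = radiated power, P = εσA T⁴.
Radiating area A = 6L² = 5.178 m².
T⁴ = P/(εσA) = 2600/(0.77·5.67×10⁻⁸·5.178) = 1.150×10¹⁰ K⁴.
T = (1.150×10¹⁰)^(1/4).

T ≈ 327 K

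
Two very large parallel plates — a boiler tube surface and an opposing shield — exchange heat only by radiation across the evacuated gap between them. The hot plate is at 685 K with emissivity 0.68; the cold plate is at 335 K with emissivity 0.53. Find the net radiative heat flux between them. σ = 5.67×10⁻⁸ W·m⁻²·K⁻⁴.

q ≈ 4990 W/m²

For two infinite grey parallel plates, q = σ(T₁⁴ − T₂⁴)/(1/ε₁ + 1/ε₂ − 1).
T₁⁴ − T₂⁴ = 2.202×10¹¹ − 1.259×10¹⁰ = 2.076×10¹¹ K⁴.
1/ε₁ + 1/ε₂ − 1 = 1.471 + 1.887 − 1 = 2.357.
q = 5.67×10⁻⁸ × 2.076×10¹¹ / 2.357.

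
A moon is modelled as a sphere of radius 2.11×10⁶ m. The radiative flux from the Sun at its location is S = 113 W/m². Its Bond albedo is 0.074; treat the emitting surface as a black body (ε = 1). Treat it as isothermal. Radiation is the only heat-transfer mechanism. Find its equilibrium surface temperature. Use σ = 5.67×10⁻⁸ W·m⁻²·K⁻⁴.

At equilibrium, absorbed power = emitted power.
Absorbing cross-section = πr² = 1.399×10¹³ m²; emitting surface = 4πr² = 5.595×10¹³ m² (ratio 4).
(1−a)S·A_cross = εσ·A_surf·T⁴  ⇒  T⁴ = (1−a)S/(4σ).
T⁴ = 0.926·113/(4·5.67×10⁻⁸) = 4.614×10⁸ K⁴.
T = (4.614×10⁸)^(1/4).

T ≈ 147 K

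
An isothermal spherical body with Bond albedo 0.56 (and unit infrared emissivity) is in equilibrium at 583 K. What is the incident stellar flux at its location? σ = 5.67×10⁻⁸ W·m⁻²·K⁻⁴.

S ≈ 59500 W/m²

(1−a)S·πr² = σ·4πr²·T⁴ ⇒ S = 4σT⁴/(1−a).
S = 4·5.67×10⁻⁸·1.155×10¹¹/0.440.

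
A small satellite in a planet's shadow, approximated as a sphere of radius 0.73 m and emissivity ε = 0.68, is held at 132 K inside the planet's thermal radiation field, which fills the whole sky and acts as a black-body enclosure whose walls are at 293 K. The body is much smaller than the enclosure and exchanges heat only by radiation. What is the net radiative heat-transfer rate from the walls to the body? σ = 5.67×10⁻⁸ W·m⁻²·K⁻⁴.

P_net ≈ 1820 W

For a small grey body in a large enclosure: P_net = εσA(T_body⁴ − T_wall⁴).
A = 4πr² = 6.697 m²; T_body⁴ − T_wall⁴ = 3.036×10⁸ − 7.370×10⁹ = -7.066×10⁹ K⁴.
|P_net| = 0.68·5.67×10⁻⁸·6.697·7.066×10⁹.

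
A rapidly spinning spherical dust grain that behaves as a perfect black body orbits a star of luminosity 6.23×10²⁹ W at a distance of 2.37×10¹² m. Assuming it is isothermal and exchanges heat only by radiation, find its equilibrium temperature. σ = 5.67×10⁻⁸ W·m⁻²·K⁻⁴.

First find the stellar flux at distance d: S = L/(4πd²) = 6.23×10²⁹/(4π·(2.37×10¹²)²) = 8826 W/m².
For an isothermal sphere, absorbed (1−a)S·πr² = emitted σ·4πr²·T⁴, so T⁴ = (1−a)S/(4σ).
T⁴ = 1.00·8826/(4·5.67×10⁻⁸) = 3.892×10¹⁰ K⁴.

T ≈ 444 K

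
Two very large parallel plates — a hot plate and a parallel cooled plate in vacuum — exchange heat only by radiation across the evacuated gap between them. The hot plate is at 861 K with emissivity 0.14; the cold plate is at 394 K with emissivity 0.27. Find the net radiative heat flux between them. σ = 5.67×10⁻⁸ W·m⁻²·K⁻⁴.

q ≈ 3030 W/m²

For two infinite grey parallel plates, q = σ(T₁⁴ − T₂⁴)/(1/ε₁ + 1/ε₂ − 1).
T₁⁴ − T₂⁴ = 5.496×10¹¹ − 2.410×10¹⁰ = 5.255×10¹¹ K⁴.
1/ε₁ + 1/ε₂ − 1 = 7.143 + 3.704 − 1 = 9.847.
q = 5.67×10⁻⁸ × 5.255×10¹¹ / 9.847.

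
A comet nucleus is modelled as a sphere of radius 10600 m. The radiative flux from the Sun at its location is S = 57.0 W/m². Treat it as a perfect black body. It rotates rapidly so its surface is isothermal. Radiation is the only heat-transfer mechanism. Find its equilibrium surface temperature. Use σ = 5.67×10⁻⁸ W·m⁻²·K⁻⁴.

At equilibrium, absorbed power = emitted power.
Absorbing cross-section = πr² = 3.530×10⁸ m²; emitting surface = 4πr² = 1.412×10⁹ m² (ratio 4).
S·A_cross = εσ·A_surf·T⁴  ⇒  T⁴ = S/(4σ).
T⁴ = 1.00·57.0/(4·5.67×10⁻⁸) = 2.513×10⁸ K⁴.
T = (2.513×10⁸)^(1/4).

T ≈ 126 K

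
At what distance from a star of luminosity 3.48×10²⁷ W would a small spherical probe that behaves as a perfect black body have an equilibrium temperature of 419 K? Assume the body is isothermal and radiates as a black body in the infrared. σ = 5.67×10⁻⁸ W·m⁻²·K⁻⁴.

For an isothermal black-emitting sphere, (1−a)S·πr² = σ·4πr²·T⁴ ⇒ S = 4σT⁴/(1−a).
S = 4·5.67×10⁻⁸·(419)⁴/1.00 = 6990 W/m².
Flux falls as S = L/(4πd²), so d = √(L/(4πS)) = √(3.48×10²⁷/(4π·6990)).

d ≈ 1.99×10¹¹ m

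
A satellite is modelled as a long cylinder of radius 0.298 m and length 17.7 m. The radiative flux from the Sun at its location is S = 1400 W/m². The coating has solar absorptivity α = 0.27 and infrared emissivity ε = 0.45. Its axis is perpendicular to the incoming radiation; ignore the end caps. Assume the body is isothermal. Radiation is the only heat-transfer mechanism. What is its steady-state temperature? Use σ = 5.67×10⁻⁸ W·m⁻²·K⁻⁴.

At equilibrium, absorbed power = emitted power.
Absorbing cross-section = 2rL = 10.55 m²; emitting surface = 2πrL = 33.14 m² (ratio π).
αS·A_cross = εσ·A_surf·T⁴  ⇒  T⁴ = αS/(ε·πσ).
T⁴ = 0.270·1400/(0.45·π·5.67×10⁻⁸) = 4.716×10⁹ K⁴.
T = (4.716×10⁹)^(1/4).

T ≈ 262 K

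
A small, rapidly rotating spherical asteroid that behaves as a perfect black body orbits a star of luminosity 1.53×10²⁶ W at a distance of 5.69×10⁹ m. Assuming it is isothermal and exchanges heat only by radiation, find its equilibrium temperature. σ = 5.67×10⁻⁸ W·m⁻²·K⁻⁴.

First find the stellar flux at distance d: S = L/(4πd²) = 1.53×10²⁶/(4π·(5.69×10⁹)²) = 3.761×10⁵ W/m².
For an isothermal sphere, absorbed (1−a)S·πr² = emitted σ·4πr²·T⁴, so T⁴ = (1−a)S/(4σ).
T⁴ = 1.00·3.761×10⁵/(4·5.67×10⁻⁸) = 1.658×10¹² K⁴.

T ≈ 1130 K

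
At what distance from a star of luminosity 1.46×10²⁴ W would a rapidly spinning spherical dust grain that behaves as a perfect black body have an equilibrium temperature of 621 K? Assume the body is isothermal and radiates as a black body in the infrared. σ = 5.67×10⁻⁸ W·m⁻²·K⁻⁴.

For an isothermal black-emitting sphere, (1−a)S·πr² = σ·4πr²·T⁴ ⇒ S = 4σT⁴/(1−a).
S = 4·5.67×10⁻⁸·(621)⁴/1.00 = 33730 W/m².
Flux falls as S = L/(4πd²), so d = √(L/(4πS)) = √(1.46×10²⁴/(4π·33730)).

d ≈ 1.86×10⁹ m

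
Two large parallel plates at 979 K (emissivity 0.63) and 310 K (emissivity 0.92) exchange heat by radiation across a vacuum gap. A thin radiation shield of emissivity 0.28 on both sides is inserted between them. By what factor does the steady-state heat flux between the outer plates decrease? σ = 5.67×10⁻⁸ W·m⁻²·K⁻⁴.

Without shield: q₀ = σΔ(T⁴)/(1/ε₁+1/ε₂−1) with denominator 1.674.
With shield the two gaps are in series; the resistances add: (1/ε₁+1/ε_s−1)+(1/ε_s+1/ε₂−1) = 4.159+3.658 = 7.817.
Heat-flux ratio q₀/q = 7.817/1.674.

factor ≈ 4.67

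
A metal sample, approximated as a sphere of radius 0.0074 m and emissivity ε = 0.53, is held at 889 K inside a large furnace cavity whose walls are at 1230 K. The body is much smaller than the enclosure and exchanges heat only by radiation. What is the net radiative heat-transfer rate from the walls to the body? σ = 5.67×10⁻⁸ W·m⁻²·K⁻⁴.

P_net ≈ 34.4 W

For a small grey body in a large enclosure: P_net = εσA(T_body⁴ − T_wall⁴).
A = 4πr² = 6.881×10⁻⁴ m²; T_body⁴ − T_wall⁴ = 6.246×10¹¹ − 2.289×10¹² = -1.664×10¹² K⁴.
|P_net| = 0.53·5.67×10⁻⁸·6.881×10⁻⁴·1.664×10¹².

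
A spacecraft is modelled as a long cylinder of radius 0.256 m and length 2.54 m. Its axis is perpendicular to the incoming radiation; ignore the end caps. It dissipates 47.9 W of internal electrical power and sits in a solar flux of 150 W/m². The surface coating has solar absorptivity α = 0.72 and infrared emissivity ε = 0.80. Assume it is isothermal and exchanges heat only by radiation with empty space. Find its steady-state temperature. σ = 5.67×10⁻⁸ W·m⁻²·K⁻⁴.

T ≈ 179 K

At steady state, absorbed solar power + internal power = radiated power.
Absorbed: α·S·A_cross = 0.72·150·1.300 = 140.5 W (cross-section 2rL).
Total input = 140.5 + 47.9 = 188.4 W.
Radiated: εσ·A_surf·T⁴ with A_surf = 2πrL = 4.086 m².
T⁴ = 188.4/(0.80·5.67×10⁻⁸·4.086) = 1.016×10⁹ K⁴.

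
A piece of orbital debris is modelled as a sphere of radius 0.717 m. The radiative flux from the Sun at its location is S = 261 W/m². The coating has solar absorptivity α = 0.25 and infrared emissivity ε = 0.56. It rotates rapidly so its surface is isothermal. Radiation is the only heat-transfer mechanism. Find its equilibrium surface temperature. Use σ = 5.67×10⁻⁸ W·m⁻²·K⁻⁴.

At equilibrium, absorbed power = emitted power.
Absorbing cross-section = πr² = 1.615 m²; emitting surface = 4πr² = 6.460 m² (ratio 4).
αS·A_cross = εσ·A_surf·T⁴  ⇒  T⁴ = αS/(ε·4σ).
T⁴ = 0.250·261/(0.56·4·5.67×10⁻⁸) = 5.137×10⁸ K⁴.
T = (5.137×10⁸)^(1/4).

T ≈ 151 K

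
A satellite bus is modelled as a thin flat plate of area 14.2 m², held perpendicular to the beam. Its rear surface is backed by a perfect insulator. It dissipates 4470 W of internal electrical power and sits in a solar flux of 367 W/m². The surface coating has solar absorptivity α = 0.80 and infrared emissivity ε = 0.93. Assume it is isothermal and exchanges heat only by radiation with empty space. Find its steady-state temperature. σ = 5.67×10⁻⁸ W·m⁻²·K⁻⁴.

T ≈ 328 K

At steady state, absorbed solar power + internal power = radiated power.
Absorbed: α·S·A_cross = 0.80·367·14.20 = 4169 W (cross-section A).
Total input = 4169 + 4470 = 8639 W.
Radiated: εσ·A_surf·T⁴ with A_surf = A = 14.20 m².
T⁴ = 8639/(0.93·5.67×10⁻⁸·14.20) = 1.154×10¹⁰ K⁴.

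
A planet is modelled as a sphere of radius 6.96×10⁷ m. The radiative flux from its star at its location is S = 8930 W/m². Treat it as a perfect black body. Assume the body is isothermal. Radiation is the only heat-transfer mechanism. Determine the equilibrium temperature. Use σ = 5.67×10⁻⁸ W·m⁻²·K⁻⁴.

At equilibrium, absorbed power = emitted power.
Absorbing cross-section = πr² = 1.522×10¹⁶ m²; emitting surface = 4πr² = 6.087×10¹⁶ m² (ratio 4).
S·A_cross = εσ·A_surf·T⁴  ⇒  T⁴ = S/(4σ).
T⁴ = 1.00·8930/(4·5.67×10⁻⁸) = 3.937×10¹⁰ K⁴.
T = (3.937×10¹⁰)^(1/4).

T ≈ 445 K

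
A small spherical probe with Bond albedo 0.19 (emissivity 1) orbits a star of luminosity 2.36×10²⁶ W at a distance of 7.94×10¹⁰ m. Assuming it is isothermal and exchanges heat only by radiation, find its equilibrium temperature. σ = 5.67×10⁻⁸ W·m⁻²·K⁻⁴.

T ≈ 321 K

First find the stellar flux at distance d: S = L/(4πd²) = 2.36×10²⁶/(4π·(7.94×10¹⁰)²) = 2979 W/m².
For an isothermal sphere, absorbed (1−a)S·πr² = emitted σ·4πr²·T⁴, so T⁴ = (1−a)S/(4σ).
T⁴ = 0.810·2979/(4·5.67×10⁻⁸) = 1.064×10¹⁰ K⁴.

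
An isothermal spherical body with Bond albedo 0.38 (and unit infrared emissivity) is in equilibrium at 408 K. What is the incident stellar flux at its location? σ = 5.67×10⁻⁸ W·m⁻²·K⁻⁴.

(1−a)S·πr² = σ·4πr²·T⁴ ⇒ S = 4σT⁴/(1−a).
S = 4·5.67×10⁻⁸·2.771×10¹⁰/0.620.

S ≈ 10100 W/m²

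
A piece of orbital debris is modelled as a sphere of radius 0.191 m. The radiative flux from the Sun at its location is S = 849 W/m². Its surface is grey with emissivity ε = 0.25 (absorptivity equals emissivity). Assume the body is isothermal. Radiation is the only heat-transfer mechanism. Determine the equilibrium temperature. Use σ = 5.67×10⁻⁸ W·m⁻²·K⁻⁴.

T ≈ 247 K

At equilibrium, absorbed power = emitted power.
Absorbing cross-section = πr² = 0.1146 m²; emitting surface = 4πr² = 0.4584 m² (ratio 4).
εS·A_cross = εσ·A_surf·T⁴  ⇒  T⁴ = S/(4σ)   (ε cancels).
T⁴ = 849/(4·5.67×10⁻⁸) = 3.743×10⁹ K⁴.
T = (3.743×10⁹)^(1/4).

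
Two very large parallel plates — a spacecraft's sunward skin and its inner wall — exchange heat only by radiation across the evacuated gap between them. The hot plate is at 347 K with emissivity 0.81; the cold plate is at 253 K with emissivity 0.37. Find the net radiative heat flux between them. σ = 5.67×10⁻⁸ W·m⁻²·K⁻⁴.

q ≈ 201 W/m²

For two infinite grey parallel plates, q = σ(T₁⁴ − T₂⁴)/(1/ε₁ + 1/ε₂ − 1).
T₁⁴ − T₂⁴ = 1.450×10¹⁰ − 4.097×10⁹ = 1.040×10¹⁰ K⁴.
1/ε₁ + 1/ε₂ − 1 = 1.235 + 2.703 − 1 = 2.937.
q = 5.67×10⁻⁸ × 1.040×10¹⁰ / 2.937.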